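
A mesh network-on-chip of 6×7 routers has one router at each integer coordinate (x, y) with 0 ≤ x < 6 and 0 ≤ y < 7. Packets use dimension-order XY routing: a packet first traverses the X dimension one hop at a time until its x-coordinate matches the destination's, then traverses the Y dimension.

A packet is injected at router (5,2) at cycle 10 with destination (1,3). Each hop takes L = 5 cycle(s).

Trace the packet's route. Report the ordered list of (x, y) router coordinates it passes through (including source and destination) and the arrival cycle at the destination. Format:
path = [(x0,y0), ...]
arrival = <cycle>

src (5,2)  cyc=10
W→(4,2)  cyc=15
W→(3,2)  cyc=20
W→(2,2)  cyc=25
W→(1,2)  cyc=30
N→(1,3)  cyc=35

path = [(5,2), (4,2), (3,2), (2,2), (1,2), (1,3)]
arrival = 35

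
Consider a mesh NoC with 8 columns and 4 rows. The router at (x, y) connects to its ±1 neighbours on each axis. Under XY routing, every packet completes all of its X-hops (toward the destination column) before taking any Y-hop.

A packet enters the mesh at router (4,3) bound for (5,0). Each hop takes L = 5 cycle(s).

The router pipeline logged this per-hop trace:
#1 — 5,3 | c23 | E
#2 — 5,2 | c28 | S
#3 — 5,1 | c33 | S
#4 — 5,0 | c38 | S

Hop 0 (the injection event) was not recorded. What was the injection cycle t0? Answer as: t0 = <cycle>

cyc[1] = 23 and cyc[k] = t0 + k·L for every k.
Subtract one hop: t0 = 23 − 5 = 18.

t0 = 18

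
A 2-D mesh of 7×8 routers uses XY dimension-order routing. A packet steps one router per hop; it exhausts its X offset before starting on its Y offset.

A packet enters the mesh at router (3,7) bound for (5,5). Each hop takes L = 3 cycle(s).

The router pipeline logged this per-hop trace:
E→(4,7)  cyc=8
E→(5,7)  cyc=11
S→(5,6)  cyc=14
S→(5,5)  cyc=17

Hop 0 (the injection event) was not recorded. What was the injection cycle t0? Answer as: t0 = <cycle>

The first recorded entry is hop 1 at cycle 8.
Subtract one hop: t0 = 8 − 3 = 5.

t0 = 5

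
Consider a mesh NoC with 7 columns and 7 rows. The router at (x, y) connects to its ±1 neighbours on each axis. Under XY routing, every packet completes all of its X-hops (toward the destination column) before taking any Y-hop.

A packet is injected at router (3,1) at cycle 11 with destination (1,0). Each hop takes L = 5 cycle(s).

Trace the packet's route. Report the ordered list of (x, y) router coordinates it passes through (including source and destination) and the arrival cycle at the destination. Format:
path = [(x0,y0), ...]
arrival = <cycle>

[0] x=3 y=1 t=11
[1] x=2 y=1 t=16 →W
[2] x=1 y=1 t=21 →W
[3] x=1 y=0 t=26 →S

path = [(3,1), (2,1), (1,1), (1,0)]
arrival = 26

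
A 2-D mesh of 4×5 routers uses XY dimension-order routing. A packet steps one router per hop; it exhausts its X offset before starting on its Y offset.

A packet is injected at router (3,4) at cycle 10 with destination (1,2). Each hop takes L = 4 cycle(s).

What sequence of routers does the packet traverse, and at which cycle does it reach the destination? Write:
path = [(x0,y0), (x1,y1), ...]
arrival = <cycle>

path = [(3,4), (2,4), (1,4), (1,3), (1,2)]
arrival = 26

  0. router=(3,4) cycle=10 (inject)
  1. router=(2,4) cycle=14 dir=W
  2. router=(1,4) cycle=18 dir=W
  3. router=(1,3) cycle=22 dir=S
  4. router=(1,2) cycle=26 dir=S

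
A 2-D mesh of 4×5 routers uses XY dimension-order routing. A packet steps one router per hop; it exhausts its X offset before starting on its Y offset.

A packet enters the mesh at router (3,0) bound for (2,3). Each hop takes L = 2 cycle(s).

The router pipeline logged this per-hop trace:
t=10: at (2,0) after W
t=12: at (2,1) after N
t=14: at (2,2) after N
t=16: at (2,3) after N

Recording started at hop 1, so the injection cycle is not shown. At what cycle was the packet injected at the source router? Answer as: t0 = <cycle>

Hop 1 reached at cycle 10; hop k is at t0 + k·L.
Subtract one hop: t0 = 10 − 2 = 8.

t0 = 8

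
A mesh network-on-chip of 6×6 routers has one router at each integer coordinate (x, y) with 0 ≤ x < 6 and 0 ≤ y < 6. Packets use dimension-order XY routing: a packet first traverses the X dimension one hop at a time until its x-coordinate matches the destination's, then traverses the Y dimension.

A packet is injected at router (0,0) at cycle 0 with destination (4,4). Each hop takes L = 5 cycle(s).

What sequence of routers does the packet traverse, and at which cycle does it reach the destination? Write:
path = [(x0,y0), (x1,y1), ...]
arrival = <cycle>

path = [(0,0), (1,0), (2,0), (3,0), (4,0), (4,1), (4,2), (4,3), (4,4)]
arrival = 40

  0. router=(0,0) cycle=0 (inject)
  1. router=(1,0) cycle=5 dir=E
  2. router=(2,0) cycle=10 dir=E
  3. router=(3,0) cycle=15 dir=E
  4. router=(4,0) cycle=20 dir=E
  5. router=(4,1) cycle=25 dir=N
  6. router=(4,2) cycle=30 dir=N
  7. router=(4,3) cycle=35 dir=N
  8. router=(4,4) cycle=40 dir=N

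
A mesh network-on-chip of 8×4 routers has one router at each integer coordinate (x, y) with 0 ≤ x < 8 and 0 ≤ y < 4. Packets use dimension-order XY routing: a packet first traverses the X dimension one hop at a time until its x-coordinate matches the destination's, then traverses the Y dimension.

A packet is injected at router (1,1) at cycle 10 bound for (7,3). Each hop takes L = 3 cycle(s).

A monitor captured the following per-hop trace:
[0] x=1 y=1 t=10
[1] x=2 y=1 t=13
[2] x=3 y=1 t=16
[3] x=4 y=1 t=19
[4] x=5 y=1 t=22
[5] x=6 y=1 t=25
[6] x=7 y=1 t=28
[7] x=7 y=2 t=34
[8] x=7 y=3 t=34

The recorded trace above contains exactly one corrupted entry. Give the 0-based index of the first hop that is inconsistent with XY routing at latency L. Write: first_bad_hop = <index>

first_bad_hop = 7

  1: Δx=+1 Δy=+0 Δt=3 [ok]
  2: Δx=+1 Δy=+0 Δt=3 [ok]
  3: Δx=+1 Δy=+0 Δt=3 [ok]
  4: Δx=+1 Δy=+0 Δt=3 [ok]
  5: Δx=+1 Δy=+0 Δt=3 [ok]
  6: Δx=+1 Δy=+0 Δt=3 [ok]
  7: Δx=+0 Δy=+1 Δt=6 [BAD: Δcyc=6≠L]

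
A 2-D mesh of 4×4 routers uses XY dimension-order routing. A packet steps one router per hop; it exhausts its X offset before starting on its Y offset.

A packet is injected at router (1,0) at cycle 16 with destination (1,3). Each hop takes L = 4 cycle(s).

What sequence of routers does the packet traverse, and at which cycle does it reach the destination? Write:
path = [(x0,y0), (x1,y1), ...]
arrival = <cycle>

path = [(1,0), (1,1), (1,2), (1,3)]
arrival = 28

t=16: at (1,0)
t=20: at (1,1) after N
t=24: at (1,2) after N
t=28: at (1,3) after N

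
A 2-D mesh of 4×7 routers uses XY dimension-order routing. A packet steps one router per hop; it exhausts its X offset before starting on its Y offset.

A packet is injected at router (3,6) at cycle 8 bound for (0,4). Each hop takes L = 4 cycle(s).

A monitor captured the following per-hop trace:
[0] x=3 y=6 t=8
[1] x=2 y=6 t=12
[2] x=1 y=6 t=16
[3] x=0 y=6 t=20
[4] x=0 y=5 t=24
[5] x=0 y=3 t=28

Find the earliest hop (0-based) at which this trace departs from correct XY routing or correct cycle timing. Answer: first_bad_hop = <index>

first_bad_hop = 5

  1: Δx=-1 Δy=+0 Δt=4 [ok]
  2: Δx=-1 Δy=+0 Δt=4 [ok]
  3: Δx=-1 Δy=+0 Δt=4 [ok]
  4: Δx=+0 Δy=-1 Δt=4 [ok]
  5: Δx=+0 Δy=-2 Δt=4 [BAD: non-unit step]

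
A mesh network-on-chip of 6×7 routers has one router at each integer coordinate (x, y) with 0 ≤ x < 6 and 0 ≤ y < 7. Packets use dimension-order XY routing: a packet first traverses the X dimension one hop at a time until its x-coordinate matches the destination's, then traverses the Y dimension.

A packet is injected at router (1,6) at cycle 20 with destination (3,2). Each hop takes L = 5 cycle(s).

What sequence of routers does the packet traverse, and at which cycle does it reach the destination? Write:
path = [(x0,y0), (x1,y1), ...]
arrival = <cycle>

path = [(1,6), (2,6), (3,6), (3,5), (3,4), (3,3), (3,2)]
arrival = 50

t=20: at (1,6)
t=25: at (2,6) after E
t=30: at (3,6) after E
t=35: at (3,5) after S
t=40: at (3,4) after S
t=45: at (3,3) after S
t=50: at (3,2) after S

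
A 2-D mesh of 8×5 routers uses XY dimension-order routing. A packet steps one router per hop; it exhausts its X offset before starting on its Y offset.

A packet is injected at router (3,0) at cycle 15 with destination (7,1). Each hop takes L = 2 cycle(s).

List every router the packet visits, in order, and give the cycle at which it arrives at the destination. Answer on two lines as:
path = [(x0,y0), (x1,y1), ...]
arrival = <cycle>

path = [(3,0), (4,0), (5,0), (6,0), (7,0), (7,1)]
arrival = 25

[0] x=3 y=0 t=15
[1] x=4 y=0 t=17 →E
[2] x=5 y=0 t=19 →E
[3] x=6 y=0 t=21 →E
[4] x=7 y=0 t=23 →E
[5] x=7 y=1 t=25 →N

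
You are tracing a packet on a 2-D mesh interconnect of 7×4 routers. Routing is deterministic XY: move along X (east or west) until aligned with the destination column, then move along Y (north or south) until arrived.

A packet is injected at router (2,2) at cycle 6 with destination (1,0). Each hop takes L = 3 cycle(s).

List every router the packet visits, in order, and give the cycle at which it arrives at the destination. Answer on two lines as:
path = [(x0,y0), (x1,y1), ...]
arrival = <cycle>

path = [(2,2), (1,2), (1,1), (1,0)]
arrival = 15

[0] x=2 y=2 t=6
[1] x=1 y=2 t=9 →W
[2] x=1 y=1 t=12 →S
[3] x=1 y=0 t=15 →S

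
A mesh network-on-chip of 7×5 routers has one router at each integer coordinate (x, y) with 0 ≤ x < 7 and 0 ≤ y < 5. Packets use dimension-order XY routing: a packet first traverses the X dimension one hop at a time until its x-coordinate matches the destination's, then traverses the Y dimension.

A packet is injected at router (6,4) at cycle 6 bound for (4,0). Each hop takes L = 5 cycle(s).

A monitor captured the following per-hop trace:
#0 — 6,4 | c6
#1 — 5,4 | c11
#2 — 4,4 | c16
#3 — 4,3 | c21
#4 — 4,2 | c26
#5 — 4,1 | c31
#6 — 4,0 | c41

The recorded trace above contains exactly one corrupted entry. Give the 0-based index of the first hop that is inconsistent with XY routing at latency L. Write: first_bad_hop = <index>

  1: Δx=-1 Δy=+0 Δt=5 [ok]
  2: Δx=-1 Δy=+0 Δt=5 [ok]
  3: Δx=+0 Δy=-1 Δt=5 [ok]
  4: Δx=+0 Δy=-1 Δt=5 [ok]
  5: Δx=+0 Δy=-1 Δt=5 [ok]
  6: Δx=+0 Δy=-1 Δt=10 [BAD: Δcyc=10≠L]

first_bad_hop = 6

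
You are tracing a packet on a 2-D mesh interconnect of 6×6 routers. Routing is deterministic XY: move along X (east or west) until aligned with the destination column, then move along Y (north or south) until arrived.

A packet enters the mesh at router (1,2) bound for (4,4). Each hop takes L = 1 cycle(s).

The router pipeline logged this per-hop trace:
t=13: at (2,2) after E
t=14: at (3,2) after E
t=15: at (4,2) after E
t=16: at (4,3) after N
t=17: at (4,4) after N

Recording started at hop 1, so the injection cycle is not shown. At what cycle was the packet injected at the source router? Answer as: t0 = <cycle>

t0 = 12

At hop 1 the cycle is 13; in general cyc_k = t0 + kL.
t0 = cyc[1] − L = 13 − 1 = 12.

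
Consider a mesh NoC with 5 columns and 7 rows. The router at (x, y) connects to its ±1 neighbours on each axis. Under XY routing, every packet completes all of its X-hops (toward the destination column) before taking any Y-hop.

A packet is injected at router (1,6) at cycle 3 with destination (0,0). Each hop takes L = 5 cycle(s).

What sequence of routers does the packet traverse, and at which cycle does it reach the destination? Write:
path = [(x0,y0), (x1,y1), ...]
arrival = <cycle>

path = [(1,6), (0,6), (0,5), (0,4), (0,3), (0,2), (0,1), (0,0)]
arrival = 38

src (1,6)  cyc=3
W→(0,6)  cyc=8
S→(0,5)  cyc=13
S→(0,4)  cyc=18
S→(0,3)  cyc=23
S→(0,2)  cyc=28
S→(0,1)  cyc=33
S→(0,0)  cyc=38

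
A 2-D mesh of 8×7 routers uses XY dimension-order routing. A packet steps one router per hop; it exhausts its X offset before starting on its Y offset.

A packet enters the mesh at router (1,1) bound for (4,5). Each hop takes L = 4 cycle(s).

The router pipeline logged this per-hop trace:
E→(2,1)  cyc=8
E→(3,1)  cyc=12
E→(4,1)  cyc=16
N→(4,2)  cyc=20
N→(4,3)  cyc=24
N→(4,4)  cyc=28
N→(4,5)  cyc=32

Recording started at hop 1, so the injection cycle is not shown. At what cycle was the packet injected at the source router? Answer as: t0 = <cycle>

Hop 1 reached at cycle 8; hop k is at t0 + k·L.
Subtract one hop: t0 = 8 − 4 = 4.

t0 = 4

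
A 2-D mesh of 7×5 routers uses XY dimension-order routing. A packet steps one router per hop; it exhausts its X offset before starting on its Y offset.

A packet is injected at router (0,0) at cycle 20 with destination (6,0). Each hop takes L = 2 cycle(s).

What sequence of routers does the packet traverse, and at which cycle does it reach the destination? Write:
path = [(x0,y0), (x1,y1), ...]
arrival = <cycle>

path = [(0,0), (1,0), (2,0), (3,0), (4,0), (5,0), (6,0)]
arrival = 32

t=20: at (0,0)
t=22: at (1,0) after E
t=24: at (2,0) after E
t=26: at (3,0) after E
t=28: at (4,0) after E
t=30: at (5,0) after E
t=32: at (6,0) after E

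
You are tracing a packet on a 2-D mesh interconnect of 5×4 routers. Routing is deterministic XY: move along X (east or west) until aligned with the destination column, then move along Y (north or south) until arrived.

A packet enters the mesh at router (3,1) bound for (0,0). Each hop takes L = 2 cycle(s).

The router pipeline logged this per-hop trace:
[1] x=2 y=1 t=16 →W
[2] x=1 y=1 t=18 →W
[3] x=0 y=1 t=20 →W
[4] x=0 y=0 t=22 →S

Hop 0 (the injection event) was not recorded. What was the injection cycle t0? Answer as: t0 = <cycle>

Hop 1 reached at cycle 16; hop k is at t0 + k·L.
Therefore t0 = 16 − L = 14.

t0 = 14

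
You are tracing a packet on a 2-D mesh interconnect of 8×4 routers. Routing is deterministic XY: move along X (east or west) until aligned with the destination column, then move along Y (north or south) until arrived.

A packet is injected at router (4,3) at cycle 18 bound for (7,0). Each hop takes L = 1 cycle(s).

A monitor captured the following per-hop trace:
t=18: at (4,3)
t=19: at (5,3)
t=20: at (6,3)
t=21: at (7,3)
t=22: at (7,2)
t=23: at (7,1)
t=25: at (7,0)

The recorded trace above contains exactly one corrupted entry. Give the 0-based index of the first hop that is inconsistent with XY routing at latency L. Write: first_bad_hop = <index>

first_bad_hop = 6

check 1→ d=(1,0) cyc+1: ok
check 2→ d=(1,0) cyc+1: ok
check 3→ d=(1,0) cyc+1: ok
check 4→ d=(0,-1) cyc+1: ok
check 5→ d=(0,-1) cyc+1: ok
check 6→ d=(0,-1) cyc+2: BAD: Δcyc=2≠L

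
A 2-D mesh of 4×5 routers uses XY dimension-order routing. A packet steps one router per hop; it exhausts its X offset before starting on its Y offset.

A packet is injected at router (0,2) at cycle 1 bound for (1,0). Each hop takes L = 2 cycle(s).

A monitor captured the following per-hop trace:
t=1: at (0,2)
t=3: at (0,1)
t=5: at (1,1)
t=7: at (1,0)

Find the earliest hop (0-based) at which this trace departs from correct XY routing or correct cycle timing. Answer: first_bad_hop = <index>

[1] (+0,-1) / 2c ⇒ BAD: Y-move but x=0≠1

first_bad_hop = 1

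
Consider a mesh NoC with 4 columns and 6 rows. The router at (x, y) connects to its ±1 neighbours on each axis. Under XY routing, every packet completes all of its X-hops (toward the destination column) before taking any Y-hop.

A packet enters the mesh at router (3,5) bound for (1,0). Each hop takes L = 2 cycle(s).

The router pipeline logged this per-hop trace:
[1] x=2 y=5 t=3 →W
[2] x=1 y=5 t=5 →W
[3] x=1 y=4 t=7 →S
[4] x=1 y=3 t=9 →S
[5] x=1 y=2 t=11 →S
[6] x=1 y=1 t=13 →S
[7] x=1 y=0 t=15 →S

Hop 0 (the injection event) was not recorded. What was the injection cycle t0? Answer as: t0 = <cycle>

At hop 1 the cycle is 3; in general cyc_k = t0 + kL.
Therefore t0 = 3 − L = 1.

t0 = 1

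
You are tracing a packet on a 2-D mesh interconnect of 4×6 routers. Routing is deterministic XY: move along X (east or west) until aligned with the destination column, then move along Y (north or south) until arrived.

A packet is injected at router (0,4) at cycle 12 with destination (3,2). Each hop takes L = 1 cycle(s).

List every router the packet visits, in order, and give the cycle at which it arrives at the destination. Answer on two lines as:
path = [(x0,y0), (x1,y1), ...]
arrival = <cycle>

#0 — 0,4 | c12
#1 — 1,4 | c13 | E
#2 — 2,4 | c14 | E
#3 — 3,4 | c15 | E
#4 — 3,3 | c16 | S
#5 — 3,2 | c17 | S

path = [(0,4), (1,4), (2,4), (3,4), (3,3), (3,2)]
arrival = 17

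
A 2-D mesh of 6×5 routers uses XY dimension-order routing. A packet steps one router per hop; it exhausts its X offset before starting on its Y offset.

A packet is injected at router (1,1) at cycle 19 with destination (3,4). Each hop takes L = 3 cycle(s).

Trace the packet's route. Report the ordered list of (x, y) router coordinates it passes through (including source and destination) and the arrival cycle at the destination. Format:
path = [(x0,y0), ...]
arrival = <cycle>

path = [(1,1), (2,1), (3,1), (3,2), (3,3), (3,4)]
arrival = 34

  0. router=(1,1) cycle=19 (inject)
  1. router=(2,1) cycle=22 dir=E
  2. router=(3,1) cycle=25 dir=E
  3. router=(3,2) cycle=28 dir=N
  4. router=(3,3) cycle=31 dir=N
  5. router=(3,4) cycle=34 dir=N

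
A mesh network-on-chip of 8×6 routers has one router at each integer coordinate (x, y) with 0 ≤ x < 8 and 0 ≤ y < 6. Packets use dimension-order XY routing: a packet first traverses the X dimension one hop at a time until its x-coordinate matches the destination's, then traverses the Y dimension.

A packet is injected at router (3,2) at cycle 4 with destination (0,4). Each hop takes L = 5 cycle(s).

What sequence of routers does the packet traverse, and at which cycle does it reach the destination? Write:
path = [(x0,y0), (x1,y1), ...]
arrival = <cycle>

src (3,2)  cyc=4
W→(2,2)  cyc=9
W→(1,2)  cyc=14
W→(0,2)  cyc=19
N→(0,3)  cyc=24
N→(0,4)  cyc=29

path = [(3,2), (2,2), (1,2), (0,2), (0,3), (0,4)]
arrival = 29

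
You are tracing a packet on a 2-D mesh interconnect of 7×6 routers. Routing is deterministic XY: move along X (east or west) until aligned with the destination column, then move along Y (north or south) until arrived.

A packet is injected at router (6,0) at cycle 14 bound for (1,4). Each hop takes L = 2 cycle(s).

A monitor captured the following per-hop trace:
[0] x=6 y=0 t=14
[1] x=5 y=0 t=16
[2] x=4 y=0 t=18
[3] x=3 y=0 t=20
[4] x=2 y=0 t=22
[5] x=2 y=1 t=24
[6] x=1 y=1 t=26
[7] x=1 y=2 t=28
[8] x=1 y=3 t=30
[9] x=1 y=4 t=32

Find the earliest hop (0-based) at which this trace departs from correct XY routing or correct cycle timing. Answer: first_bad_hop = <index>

first_bad_hop = 5

[1] (-1,+0) / 2c ⇒ ok
[2] (-1,+0) / 2c ⇒ ok
[3] (-1,+0) / 2c ⇒ ok
[4] (-1,+0) / 2c ⇒ ok
[5] (+0,+1) / 2c ⇒ BAD: Y-move but x=2≠1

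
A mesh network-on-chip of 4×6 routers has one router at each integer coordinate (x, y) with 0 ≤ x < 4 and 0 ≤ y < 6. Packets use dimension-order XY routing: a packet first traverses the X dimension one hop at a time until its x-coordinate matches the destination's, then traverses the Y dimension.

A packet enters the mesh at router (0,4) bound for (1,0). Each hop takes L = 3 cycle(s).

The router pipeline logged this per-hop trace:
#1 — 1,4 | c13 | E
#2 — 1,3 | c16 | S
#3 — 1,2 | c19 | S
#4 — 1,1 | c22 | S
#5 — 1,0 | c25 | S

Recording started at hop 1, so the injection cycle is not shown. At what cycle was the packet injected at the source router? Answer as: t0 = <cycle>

t0 = 10

cyc[1] = 13 and cyc[k] = t0 + k·L for every k.
Therefore t0 = 13 − L = 10.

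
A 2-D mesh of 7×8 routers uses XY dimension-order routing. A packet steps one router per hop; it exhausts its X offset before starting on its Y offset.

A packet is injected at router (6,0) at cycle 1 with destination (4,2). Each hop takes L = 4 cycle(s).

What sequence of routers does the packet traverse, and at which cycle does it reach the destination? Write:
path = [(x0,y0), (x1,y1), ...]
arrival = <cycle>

path = [(6,0), (5,0), (4,0), (4,1), (4,2)]
arrival = 17

hop 0: (6,0) @ cyc 1
hop 1: (5,0) @ cyc 5  [W]
hop 2: (4,0) @ cyc 9  [W]
hop 3: (4,1) @ cyc 13  [N]
hop 4: (4,2) @ cyc 17  [N]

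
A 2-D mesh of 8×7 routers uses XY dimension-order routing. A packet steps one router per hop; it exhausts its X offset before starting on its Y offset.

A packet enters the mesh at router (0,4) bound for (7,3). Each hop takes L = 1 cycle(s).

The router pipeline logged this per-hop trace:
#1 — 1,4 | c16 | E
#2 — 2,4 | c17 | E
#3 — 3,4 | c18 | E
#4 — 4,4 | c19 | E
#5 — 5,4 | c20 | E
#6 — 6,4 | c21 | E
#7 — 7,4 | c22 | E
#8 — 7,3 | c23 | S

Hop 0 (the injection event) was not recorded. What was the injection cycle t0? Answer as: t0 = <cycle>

t0 = 15

Hop 1 reached at cycle 16; hop k is at t0 + k·L.
Therefore t0 = 16 − L = 15.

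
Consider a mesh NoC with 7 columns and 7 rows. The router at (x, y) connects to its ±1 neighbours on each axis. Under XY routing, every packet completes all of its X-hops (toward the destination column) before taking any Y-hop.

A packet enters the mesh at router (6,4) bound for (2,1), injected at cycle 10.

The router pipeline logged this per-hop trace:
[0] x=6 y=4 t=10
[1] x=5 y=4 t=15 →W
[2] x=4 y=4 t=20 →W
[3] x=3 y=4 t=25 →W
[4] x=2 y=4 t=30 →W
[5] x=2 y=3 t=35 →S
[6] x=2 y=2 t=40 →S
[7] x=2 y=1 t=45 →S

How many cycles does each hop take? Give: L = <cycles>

Δcyc across hop 0→1: 15 − 10 = 5.
Per-hop latency L = Δcyc = 5.

L = 5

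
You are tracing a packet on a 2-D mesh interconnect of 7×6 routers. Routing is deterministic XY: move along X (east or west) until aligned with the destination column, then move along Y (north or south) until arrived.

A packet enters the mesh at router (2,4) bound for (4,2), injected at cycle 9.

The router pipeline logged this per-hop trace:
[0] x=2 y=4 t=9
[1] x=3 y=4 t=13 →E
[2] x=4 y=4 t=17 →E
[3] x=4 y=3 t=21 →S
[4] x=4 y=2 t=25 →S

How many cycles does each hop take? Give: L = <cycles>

Δcyc across hop 0→1: 13 − 9 = 4.
Each hop adds L, hence L = 4.

L = 4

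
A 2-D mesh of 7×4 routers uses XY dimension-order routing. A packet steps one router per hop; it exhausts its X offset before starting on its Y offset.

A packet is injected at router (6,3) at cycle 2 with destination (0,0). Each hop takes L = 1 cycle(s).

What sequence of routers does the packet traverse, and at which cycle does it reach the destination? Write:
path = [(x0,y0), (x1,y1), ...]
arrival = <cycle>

#0 — 6,3 | c2
#1 — 5,3 | c3 | W
#2 — 4,3 | c4 | W
#3 — 3,3 | c5 | W
#4 — 2,3 | c6 | W
#5 — 1,3 | c7 | W
#6 — 0,3 | c8 | W
#7 — 0,2 | c9 | S
#8 — 0,1 | c10 | S
#9 — 0,0 | c11 | S

path = [(6,3), (5,3), (4,3), (3,3), (2,3), (1,3), (0,3), (0,2), (0,1), (0,0)]
arrival = 11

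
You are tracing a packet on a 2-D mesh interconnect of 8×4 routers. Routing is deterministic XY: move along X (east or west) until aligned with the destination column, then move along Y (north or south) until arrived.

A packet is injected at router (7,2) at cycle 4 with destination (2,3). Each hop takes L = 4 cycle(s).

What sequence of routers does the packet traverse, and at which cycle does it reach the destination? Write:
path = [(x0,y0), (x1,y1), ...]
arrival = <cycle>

path = [(7,2), (6,2), (5,2), (4,2), (3,2), (2,2), (2,3)]
arrival = 28

#0 — 7,2 | c4
#1 — 6,2 | c8 | W
#2 — 5,2 | c12 | W
#3 — 4,2 | c16 | W
#4 — 3,2 | c20 | W
#5 — 2,2 | c24 | W
#6 — 2,3 | c28 | N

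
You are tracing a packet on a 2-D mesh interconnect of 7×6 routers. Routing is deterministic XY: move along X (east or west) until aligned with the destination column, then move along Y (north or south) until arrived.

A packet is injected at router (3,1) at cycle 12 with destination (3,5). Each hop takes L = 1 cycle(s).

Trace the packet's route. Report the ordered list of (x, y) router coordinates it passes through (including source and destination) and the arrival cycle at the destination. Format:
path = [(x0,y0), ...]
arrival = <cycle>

src (3,1)  cyc=12
N→(3,2)  cyc=13
N→(3,3)  cyc=14
N→(3,4)  cyc=15
N→(3,5)  cyc=16

path = [(3,1), (3,2), (3,3), (3,4), (3,5)]
arrival = 16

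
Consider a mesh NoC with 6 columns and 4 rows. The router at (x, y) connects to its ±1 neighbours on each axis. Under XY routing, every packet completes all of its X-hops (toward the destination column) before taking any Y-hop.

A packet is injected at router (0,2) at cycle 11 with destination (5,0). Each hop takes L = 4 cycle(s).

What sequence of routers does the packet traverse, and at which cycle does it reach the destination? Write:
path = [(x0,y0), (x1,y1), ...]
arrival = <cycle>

path = [(0,2), (1,2), (2,2), (3,2), (4,2), (5,2), (5,1), (5,0)]
arrival = 39

[0] x=0 y=2 t=11
[1] x=1 y=2 t=15 →E
[2] x=2 y=2 t=19 →E
[3] x=3 y=2 t=23 →E
[4] x=4 y=2 t=27 →E
[5] x=5 y=2 t=31 →E
[6] x=5 y=1 t=35 →S
[7] x=5 y=0 t=39 →S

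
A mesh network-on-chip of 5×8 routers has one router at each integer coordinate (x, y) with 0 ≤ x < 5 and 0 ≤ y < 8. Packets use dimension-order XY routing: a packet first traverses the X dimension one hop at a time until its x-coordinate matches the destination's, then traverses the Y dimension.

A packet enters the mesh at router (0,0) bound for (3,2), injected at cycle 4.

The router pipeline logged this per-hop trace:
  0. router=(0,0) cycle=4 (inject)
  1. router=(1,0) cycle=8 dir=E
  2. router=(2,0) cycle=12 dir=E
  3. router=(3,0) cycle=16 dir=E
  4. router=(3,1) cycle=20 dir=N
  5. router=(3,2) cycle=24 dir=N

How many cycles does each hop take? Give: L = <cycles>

L = 4

From hop 0 (4) to hop 1 (8): +4 cycles.
Per-hop latency L = Δcyc = 4.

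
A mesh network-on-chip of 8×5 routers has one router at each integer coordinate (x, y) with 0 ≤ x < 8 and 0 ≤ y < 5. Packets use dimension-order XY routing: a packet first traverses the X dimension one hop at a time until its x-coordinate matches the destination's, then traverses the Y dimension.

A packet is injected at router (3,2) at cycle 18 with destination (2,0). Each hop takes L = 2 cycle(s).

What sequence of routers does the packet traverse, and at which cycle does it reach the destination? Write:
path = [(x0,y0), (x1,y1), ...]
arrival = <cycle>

path = [(3,2), (2,2), (2,1), (2,0)]
arrival = 24

hop 0: (3,2) @ cyc 18
hop 1: (2,2) @ cyc 20  [W]
hop 2: (2,1) @ cyc 22  [S]
hop 3: (2,0) @ cyc 24  [S]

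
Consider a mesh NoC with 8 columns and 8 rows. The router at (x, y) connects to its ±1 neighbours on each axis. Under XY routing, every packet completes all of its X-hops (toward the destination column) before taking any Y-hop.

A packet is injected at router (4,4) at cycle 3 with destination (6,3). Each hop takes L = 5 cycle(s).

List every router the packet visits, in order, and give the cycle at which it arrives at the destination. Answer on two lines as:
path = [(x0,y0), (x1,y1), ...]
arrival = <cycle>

path = [(4,4), (5,4), (6,4), (6,3)]
arrival = 18

hop 0: (4,4) @ cyc 3
hop 1: (5,4) @ cyc 8  [E]
hop 2: (6,4) @ cyc 13  [E]
hop 3: (6,3) @ cyc 18  [S]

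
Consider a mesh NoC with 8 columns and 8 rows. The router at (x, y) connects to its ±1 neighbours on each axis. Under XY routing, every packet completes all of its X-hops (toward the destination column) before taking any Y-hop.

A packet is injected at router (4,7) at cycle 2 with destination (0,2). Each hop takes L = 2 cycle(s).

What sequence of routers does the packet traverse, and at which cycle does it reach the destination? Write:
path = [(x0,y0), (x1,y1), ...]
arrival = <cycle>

#0 — 4,7 | c2
#1 — 3,7 | c4 | W
#2 — 2,7 | c6 | W
#3 — 1,7 | c8 | W
#4 — 0,7 | c10 | W
#5 — 0,6 | c12 | S
#6 — 0,5 | c14 | S
#7 — 0,4 | c16 | S
#8 — 0,3 | c18 | S
#9 — 0,2 | c20 | S

path = [(4,7), (3,7), (2,7), (1,7), (0,7), (0,6), (0,5), (0,4), (0,3), (0,2)]
arrival = 20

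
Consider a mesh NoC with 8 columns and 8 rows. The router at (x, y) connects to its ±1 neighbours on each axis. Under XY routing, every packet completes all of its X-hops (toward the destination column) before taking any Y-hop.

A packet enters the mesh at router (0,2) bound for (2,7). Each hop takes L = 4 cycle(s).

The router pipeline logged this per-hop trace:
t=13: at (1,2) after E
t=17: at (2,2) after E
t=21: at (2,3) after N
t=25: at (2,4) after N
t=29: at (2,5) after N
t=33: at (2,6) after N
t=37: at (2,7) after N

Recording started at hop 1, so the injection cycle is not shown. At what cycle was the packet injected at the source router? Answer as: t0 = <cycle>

t0 = 9

Hop 1 reached at cycle 13; hop k is at t0 + k·L.
Subtract one hop: t0 = 13 − 4 = 9.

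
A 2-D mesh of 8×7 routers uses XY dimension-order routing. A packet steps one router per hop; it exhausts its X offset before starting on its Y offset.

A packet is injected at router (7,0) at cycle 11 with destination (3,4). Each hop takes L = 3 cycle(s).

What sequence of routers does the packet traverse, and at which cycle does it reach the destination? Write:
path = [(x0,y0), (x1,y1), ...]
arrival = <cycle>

[0] x=7 y=0 t=11
[1] x=6 y=0 t=14 →W
[2] x=5 y=0 t=17 →W
[3] x=4 y=0 t=20 →W
[4] x=3 y=0 t=23 →W
[5] x=3 y=1 t=26 →N
[6] x=3 y=2 t=29 →N
[7] x=3 y=3 t=32 →N
[8] x=3 y=4 t=35 →N

path = [(7,0), (6,0), (5,0), (4,0), (3,0), (3,1), (3,2), (3,3), (3,4)]
arrival = 35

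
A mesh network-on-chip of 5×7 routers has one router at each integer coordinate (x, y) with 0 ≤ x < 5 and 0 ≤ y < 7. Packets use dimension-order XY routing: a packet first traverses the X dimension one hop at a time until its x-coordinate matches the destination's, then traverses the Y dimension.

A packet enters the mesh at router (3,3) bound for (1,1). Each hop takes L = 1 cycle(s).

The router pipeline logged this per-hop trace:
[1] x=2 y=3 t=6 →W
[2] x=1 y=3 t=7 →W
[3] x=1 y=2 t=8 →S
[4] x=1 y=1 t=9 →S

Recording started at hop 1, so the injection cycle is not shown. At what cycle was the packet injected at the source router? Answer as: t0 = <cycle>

t0 = 5

The first recorded entry is hop 1 at cycle 6.
t0 = cyc[1] − L = 6 − 1 = 5.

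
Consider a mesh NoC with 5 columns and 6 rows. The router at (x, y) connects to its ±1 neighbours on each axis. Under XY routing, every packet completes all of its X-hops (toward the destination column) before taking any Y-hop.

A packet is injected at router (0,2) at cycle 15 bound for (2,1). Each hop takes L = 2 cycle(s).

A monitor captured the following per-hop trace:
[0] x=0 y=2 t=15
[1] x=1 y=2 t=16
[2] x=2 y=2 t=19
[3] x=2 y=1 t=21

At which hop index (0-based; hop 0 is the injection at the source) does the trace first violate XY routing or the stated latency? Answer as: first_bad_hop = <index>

first_bad_hop = 1

check 1→ d=(1,0) cyc+1: BAD: Δcyc=1≠L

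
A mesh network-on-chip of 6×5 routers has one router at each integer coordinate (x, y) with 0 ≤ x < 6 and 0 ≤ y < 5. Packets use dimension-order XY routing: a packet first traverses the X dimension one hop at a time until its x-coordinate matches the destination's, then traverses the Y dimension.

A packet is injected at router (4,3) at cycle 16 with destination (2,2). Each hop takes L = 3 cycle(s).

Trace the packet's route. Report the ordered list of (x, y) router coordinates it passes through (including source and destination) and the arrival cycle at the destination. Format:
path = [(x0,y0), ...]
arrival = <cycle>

path = [(4,3), (3,3), (2,3), (2,2)]
arrival = 25

t=16: at (4,3)
t=19: at (3,3) after W
t=22: at (2,3) after W
t=25: at (2,2) after S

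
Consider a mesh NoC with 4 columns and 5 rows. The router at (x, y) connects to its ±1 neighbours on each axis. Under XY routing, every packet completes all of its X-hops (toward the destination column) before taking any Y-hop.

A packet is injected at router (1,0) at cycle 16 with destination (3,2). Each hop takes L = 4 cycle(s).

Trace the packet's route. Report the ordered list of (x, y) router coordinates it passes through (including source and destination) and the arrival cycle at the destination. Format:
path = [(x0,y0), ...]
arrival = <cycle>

#0 — 1,0 | c16
#1 — 2,0 | c20 | E
#2 — 3,0 | c24 | E
#3 — 3,1 | c28 | N
#4 — 3,2 | c32 | N

path = [(1,0), (2,0), (3,0), (3,1), (3,2)]
arrival = 32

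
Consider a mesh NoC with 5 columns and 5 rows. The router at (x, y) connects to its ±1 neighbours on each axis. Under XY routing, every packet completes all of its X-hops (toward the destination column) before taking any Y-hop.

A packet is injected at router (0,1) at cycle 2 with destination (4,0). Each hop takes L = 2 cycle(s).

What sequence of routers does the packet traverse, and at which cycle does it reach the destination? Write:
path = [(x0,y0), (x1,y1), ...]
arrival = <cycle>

  0. router=(0,1) cycle=2 (inject)
  1. router=(1,1) cycle=4 dir=E
  2. router=(2,1) cycle=6 dir=E
  3. router=(3,1) cycle=8 dir=E
  4. router=(4,1) cycle=10 dir=E
  5. router=(4,0) cycle=12 dir=S

path = [(0,1), (1,1), (2,1), (3,1), (4,1), (4,0)]
arrival = 12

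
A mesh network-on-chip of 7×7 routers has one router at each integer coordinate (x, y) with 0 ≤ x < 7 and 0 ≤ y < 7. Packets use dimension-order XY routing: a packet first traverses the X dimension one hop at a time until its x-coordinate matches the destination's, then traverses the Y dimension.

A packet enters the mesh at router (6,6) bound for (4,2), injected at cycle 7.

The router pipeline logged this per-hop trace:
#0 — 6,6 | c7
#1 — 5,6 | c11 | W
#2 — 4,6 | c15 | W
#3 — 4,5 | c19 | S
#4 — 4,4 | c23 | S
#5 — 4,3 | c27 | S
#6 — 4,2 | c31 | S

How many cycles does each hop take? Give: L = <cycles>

From hop 0 (7) to hop 1 (11): +4 cycles.
That increment is L by definition: L = 4.

L = 4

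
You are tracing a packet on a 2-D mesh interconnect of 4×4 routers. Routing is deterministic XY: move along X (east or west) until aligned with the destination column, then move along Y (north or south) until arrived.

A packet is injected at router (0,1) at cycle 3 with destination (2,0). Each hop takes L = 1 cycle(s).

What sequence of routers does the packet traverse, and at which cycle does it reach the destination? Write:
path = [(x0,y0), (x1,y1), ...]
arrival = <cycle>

path = [(0,1), (1,1), (2,1), (2,0)]
arrival = 6

[0] x=0 y=1 t=3
[1] x=1 y=1 t=4 →E
[2] x=2 y=1 t=5 →E
[3] x=2 y=0 t=6 →S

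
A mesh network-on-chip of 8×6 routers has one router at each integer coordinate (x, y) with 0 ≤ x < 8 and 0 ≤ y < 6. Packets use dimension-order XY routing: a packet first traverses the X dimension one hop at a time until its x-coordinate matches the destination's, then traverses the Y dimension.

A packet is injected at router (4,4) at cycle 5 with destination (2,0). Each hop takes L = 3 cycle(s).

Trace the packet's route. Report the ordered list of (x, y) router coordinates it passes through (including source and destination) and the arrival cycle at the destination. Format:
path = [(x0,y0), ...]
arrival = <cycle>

path = [(4,4), (3,4), (2,4), (2,3), (2,2), (2,1), (2,0)]
arrival = 23

  0. router=(4,4) cycle=5 (inject)
  1. router=(3,4) cycle=8 dir=W
  2. router=(2,4) cycle=11 dir=W
  3. router=(2,3) cycle=14 dir=S
  4. router=(2,2) cycle=17 dir=S
  5. router=(2,1) cycle=20 dir=S
  6. router=(2,0) cycle=23 dir=S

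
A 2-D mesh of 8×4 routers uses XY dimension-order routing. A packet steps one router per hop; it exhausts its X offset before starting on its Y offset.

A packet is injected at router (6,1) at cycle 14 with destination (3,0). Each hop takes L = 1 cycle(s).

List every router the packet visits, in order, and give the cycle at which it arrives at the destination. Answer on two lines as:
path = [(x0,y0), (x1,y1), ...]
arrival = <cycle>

path = [(6,1), (5,1), (4,1), (3,1), (3,0)]
arrival = 18

[0] x=6 y=1 t=14
[1] x=5 y=1 t=15 →W
[2] x=4 y=1 t=16 →W
[3] x=3 y=1 t=17 →W
[4] x=3 y=0 t=18 →S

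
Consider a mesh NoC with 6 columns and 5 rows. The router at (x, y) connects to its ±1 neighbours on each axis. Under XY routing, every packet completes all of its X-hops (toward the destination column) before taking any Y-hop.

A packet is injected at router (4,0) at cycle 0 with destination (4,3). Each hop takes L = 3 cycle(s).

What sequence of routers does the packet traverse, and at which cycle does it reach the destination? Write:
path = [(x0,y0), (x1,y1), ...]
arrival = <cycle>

path = [(4,0), (4,1), (4,2), (4,3)]
arrival = 9

src (4,0)  cyc=0
N→(4,1)  cyc=3
N→(4,2)  cyc=6
N→(4,3)  cyc=9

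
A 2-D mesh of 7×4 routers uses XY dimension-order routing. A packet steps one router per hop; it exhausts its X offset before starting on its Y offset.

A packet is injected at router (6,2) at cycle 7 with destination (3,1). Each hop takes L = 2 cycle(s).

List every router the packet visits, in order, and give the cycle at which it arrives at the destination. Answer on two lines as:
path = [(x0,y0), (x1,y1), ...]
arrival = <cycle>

hop 0: (6,2) @ cyc 7
hop 1: (5,2) @ cyc 9  [W]
hop 2: (4,2) @ cyc 11  [W]
hop 3: (3,2) @ cyc 13  [W]
hop 4: (3,1) @ cyc 15  [S]

path = [(6,2), (5,2), (4,2), (3,2), (3,1)]
arrival = 15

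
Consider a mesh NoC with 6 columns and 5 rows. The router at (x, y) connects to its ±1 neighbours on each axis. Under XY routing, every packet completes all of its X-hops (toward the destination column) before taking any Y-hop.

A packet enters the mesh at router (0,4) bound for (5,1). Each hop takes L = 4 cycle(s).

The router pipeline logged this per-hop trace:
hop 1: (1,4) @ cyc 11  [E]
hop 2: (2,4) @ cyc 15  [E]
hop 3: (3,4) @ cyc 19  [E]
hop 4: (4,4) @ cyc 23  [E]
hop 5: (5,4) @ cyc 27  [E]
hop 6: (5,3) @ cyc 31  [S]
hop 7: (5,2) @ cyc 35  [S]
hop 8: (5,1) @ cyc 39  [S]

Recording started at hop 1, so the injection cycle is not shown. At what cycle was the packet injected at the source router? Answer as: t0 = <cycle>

t0 = 7

Hop 1 reached at cycle 11; hop k is at t0 + k·L.
So t0 = 11 − 1·4 = 7.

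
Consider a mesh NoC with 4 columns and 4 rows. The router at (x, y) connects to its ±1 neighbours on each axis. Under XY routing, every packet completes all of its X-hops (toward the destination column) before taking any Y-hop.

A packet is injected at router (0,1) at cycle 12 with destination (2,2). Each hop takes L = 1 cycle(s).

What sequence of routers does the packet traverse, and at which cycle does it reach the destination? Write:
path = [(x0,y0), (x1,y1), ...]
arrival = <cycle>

t=12: at (0,1)
t=13: at (1,1) after E
t=14: at (2,1) after E
t=15: at (2,2) after N

path = [(0,1), (1,1), (2,1), (2,2)]
arrival = 15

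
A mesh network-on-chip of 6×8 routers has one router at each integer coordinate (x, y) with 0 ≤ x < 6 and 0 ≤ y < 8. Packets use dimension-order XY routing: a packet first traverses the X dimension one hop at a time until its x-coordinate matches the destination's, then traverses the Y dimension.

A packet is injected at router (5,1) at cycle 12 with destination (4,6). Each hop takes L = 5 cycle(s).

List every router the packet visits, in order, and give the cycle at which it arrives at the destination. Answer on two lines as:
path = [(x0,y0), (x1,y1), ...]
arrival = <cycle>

t=12: at (5,1)
t=17: at (4,1) after W
t=22: at (4,2) after N
t=27: at (4,3) after N
t=32: at (4,4) after N
t=37: at (4,5) after N
t=42: at (4,6) after N

path = [(5,1), (4,1), (4,2), (4,3), (4,4), (4,5), (4,6)]
arrival = 42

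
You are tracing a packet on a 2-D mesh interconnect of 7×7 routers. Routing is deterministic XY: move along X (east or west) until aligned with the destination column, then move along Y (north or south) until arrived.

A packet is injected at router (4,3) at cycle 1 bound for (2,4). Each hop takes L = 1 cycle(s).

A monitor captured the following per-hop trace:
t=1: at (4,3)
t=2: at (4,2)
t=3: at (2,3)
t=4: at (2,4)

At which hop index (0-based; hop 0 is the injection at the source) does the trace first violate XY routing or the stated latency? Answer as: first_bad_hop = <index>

first_bad_hop = 1

hop 1: step (+0,-1), +1 cyc — BAD: Y-move but x=4≠2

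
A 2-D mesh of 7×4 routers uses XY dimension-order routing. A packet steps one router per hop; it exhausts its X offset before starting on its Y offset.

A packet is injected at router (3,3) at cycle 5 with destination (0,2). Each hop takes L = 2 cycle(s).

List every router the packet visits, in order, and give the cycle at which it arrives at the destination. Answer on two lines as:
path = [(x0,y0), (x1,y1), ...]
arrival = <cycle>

  0. router=(3,3) cycle=5 (inject)
  1. router=(2,3) cycle=7 dir=W
  2. router=(1,3) cycle=9 dir=W
  3. router=(0,3) cycle=11 dir=W
  4. router=(0,2) cycle=13 dir=S

path = [(3,3), (2,3), (1,3), (0,3), (0,2)]
arrival = 13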